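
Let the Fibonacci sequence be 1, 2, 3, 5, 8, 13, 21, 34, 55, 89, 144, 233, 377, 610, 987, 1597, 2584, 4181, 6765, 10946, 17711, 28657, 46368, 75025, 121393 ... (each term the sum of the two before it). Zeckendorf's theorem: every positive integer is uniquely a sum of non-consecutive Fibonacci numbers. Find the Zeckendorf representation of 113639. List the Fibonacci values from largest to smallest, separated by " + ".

Greedy algorithm:
subtract 75025 from 113639: 38614 remains
subtract 28657 from 38614: 9957 remains
subtract 6765 from 9957: 3192 remains
subtract 2584 from 3192: 608 remains
subtract 377 from 608: 231 remains
subtract 144 from 231: 87 remains
subtract 55 from 87: 32 remains
subtract 21 from 32: 11 remains
subtract 8 from 11: 3 remains
subtract 3 from 3: 0 remains
So 113639 = 75025 + 28657 + 6765 + 2584 + 377 + 144 + 55 + 21 + 8 + 3, with no two terms consecutive in the sequence.

75025 + 28657 + 6765 + 2584 + 377 + 144 + 55 + 21 + 8 + 3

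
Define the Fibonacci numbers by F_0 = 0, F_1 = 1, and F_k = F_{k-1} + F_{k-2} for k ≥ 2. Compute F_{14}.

Iterating the recurrence up to F_{10} = 55 and F_{9} = 34:
F_{11} = F_{10} + F_{9} = 55 + 34 = 89
F_{12} = F_{11} + F_{10} = 89 + 55 = 144
F_{13} = F_{12} + F_{11} = 144 + 89 = 233
F_{14} = F_{13} + F_{12} = 233 + 144 = 377

377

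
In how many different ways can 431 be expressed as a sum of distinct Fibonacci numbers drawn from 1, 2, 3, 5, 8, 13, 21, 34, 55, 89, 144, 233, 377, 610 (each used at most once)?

3

Starting from the Zeckendorf form and repeatedly splitting a term F_k into F_{k−1} + F_{k−2} (when neither is already used) reaches every representation.
431 = 377+34+13+5+2 = 233+144+34+13+5+2 = 233+89+55+34+13+5+2 — 3 representations.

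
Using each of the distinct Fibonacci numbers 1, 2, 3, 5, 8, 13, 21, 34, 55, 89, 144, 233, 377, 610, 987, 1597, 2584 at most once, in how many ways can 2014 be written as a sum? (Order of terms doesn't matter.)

30

Each representation comes from the Zeckendorf form by replacing some F_k with F_{k−1} + F_{k−2} where possible.
2014 = 1597+377+34+5+1 = 1597+377+34+3+2+1 = 1597+377+21+13+5+1 = 1597+233+144+34+5+1 = 1597+377+21+13+3+2+1 = … (25 more), for 30 in all.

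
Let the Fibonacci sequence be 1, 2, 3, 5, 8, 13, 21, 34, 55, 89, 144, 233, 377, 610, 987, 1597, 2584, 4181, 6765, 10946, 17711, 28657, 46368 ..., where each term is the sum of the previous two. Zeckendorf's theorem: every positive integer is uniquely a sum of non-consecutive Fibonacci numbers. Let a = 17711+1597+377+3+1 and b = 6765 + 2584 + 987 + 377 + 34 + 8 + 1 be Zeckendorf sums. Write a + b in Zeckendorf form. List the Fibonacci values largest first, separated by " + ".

The two numbers are 19689 and 10756, so their sum is 30445.
Repeatedly subtract the largest Fibonacci number that fits:
28657 ≤ 30445 < 46368, so take 28657; remainder 1788
1597 ≤ 1788 < 2584, so take 1597; remainder 191
144 ≤ 191 < 233, so take 144; remainder 47
34 ≤ 47 < 55, so take 34; remainder 13
13 ≤ 13 < 21, so take 13; remainder 0

28657 + 1597 + 144 + 34 + 13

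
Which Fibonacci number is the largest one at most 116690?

75025 ≤ 116690 < 121393, so the largest Fibonacci number not exceeding 116690 is 75025.

75025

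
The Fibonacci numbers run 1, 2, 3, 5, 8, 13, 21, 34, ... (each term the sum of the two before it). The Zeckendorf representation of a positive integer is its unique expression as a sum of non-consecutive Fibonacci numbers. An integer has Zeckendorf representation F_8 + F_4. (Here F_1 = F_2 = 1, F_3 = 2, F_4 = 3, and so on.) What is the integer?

F_8 + F_4 = 21 + 3 = 24.

24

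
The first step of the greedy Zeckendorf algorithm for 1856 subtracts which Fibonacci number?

1597

1597 ≤ 1856 < 2584, so the largest Fibonacci number not exceeding 1856 is 1597.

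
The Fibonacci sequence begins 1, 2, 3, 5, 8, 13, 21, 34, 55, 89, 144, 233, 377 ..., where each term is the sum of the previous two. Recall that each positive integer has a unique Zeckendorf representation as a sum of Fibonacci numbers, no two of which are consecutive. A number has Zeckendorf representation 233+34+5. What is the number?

272

233+34+5 = 272.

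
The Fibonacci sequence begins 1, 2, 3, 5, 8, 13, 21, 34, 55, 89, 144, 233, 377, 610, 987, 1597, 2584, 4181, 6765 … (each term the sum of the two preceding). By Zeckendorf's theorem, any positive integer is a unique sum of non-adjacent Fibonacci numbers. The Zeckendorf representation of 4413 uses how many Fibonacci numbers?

7

Repeatedly subtract the largest Fibonacci number that fits:
4413: greatest Fibonacci not exceeding it is 4181, leaving 232
232: greatest Fibonacci not exceeding it is 144, leaving 88
88: greatest Fibonacci not exceeding it is 55, leaving 33
33: greatest Fibonacci not exceeding it is 21, leaving 12
12: greatest Fibonacci not exceeding it is 8, leaving 4
4: greatest Fibonacci not exceeding it is 3, leaving 1
1: greatest Fibonacci not exceeding it is 1, leaving 0
4413 = 4181 + 144 + 55 + 21 + 8 + 3 + 1, which has 7 terms.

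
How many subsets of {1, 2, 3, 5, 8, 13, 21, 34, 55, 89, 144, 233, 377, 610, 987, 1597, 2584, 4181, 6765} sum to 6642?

36

Each representation comes from the Zeckendorf form by replacing some F_k with F_{k−1} + F_{k−2} where possible.
6642 = 4181+1597+610+233+21 = 4181+1597+610+233+13+8 = 4181+1597+610+144+89+21 = 4181+1597+610+233+13+5+3 = … (32 more), for 36 in all.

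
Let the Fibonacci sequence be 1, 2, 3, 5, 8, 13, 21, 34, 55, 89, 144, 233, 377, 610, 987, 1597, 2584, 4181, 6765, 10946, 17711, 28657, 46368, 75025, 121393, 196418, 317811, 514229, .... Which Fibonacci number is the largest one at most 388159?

317811 ≤ 388159 < 514229, so the largest Fibonacci number not exceeding 388159 is 317811.

317811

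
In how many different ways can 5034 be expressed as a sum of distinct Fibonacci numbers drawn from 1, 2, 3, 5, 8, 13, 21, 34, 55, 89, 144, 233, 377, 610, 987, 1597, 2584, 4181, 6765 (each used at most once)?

Starting from the Zeckendorf form and repeatedly splitting a term F_k into F_{k−1} + F_{k−2} (when neither is already used) reaches every representation.
5034 = 4181+610+233+8+2 = 4181+610+233+5+3+2 = 4181+610+144+89+8+2 = 4181+610+144+89+5+3+2 = … (30 more), for 34 in all.

34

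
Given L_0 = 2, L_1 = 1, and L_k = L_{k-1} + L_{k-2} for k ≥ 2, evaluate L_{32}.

4870847

Iterating the recurrence up to L_{26} = 271443 and L_{25} = 167761:
L_{27} = L_{26} + L_{25} = 271443 + 167761 = 439204
L_{28} = L_{27} + L_{26} = 439204 + 271443 = 710647
L_{29} = L_{28} + L_{27} = 710647 + 439204 = 1149851
L_{30} = L_{29} + L_{28} = 1149851 + 710647 = 1860498
L_{31} = L_{30} + L_{29} = 1860498 + 1149851 = 3010349
L_{32} = L_{31} + L_{30} = 3010349 + 1860498 = 4870847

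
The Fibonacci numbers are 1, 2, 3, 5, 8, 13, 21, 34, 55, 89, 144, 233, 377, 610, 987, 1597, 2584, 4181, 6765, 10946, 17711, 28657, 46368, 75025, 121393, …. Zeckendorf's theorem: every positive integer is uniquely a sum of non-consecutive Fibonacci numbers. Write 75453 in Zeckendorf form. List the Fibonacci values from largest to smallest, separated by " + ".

Greedy algorithm:
75453: greatest Fibonacci not exceeding it is 75025, leaving 428
428: greatest Fibonacci not exceeding it is 377, leaving 51
51: greatest Fibonacci not exceeding it is 34, leaving 17
17: greatest Fibonacci not exceeding it is 13, leaving 4
4: greatest Fibonacci not exceeding it is 3, leaving 1
1: greatest Fibonacci not exceeding it is 1, leaving 0
So 75453 = 75025 + 377 + 34 + 13 + 3 + 1, with no two terms consecutive in the sequence.

75025 + 377 + 34 + 13 + 3 + 1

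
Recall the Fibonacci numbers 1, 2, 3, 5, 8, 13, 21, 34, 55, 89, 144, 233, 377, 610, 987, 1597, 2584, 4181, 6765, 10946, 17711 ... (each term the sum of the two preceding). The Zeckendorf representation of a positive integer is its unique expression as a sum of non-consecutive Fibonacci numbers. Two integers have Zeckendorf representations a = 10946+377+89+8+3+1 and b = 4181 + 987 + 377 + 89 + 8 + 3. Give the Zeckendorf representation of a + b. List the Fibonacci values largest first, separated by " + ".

The two numbers are 11424 and 5645, so their sum is 17069.
take 10946 (≤ 17069); 17069 − 10946 = 6123
take 4181 (≤ 6123); 6123 − 4181 = 1942
take 1597 (≤ 1942); 1942 − 1597 = 345
take 233 (≤ 345); 345 − 233 = 112
take 89 (≤ 112); 112 − 89 = 23
take 21 (≤ 23); 23 − 21 = 2
take 2 (≤ 2); 2 − 2 = 0

10946 + 4181 + 1597 + 233 + 89 + 21 + 2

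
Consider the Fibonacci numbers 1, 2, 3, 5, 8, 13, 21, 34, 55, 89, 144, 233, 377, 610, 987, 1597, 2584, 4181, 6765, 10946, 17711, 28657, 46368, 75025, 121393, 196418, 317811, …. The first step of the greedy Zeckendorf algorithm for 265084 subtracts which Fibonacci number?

196418

196418 ≤ 265084 < 317811, so the largest Fibonacci number not exceeding 265084 is 196418.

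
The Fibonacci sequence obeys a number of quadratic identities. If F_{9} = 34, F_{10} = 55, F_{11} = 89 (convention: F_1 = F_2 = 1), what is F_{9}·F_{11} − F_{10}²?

1

34·89 − 55² = 3026 − 3025 = 1. (Cassini's identity: F_{k−1}F_{k+1} − F_k² = (−1)^k.)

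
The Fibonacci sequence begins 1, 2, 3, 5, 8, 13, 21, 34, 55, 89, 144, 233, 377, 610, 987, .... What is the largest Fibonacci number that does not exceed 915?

610 ≤ 915 < 987, so the largest Fibonacci number not exceeding 915 is 610.

610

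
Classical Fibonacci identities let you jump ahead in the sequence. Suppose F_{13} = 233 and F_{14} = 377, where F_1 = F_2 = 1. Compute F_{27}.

196418

By F_{2k+1} = F_k² + F_{k+1}²: F_{27} = 233² + 377² = 54289 + 142129 = 196418.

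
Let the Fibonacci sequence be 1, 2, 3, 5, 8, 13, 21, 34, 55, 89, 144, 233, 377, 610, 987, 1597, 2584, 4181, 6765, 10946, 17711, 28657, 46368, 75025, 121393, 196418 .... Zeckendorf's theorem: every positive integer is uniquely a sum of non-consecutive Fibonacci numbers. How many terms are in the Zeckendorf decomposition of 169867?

take 121393 (≤ 169867); 169867 − 121393 = 48474
take 46368 (≤ 48474); 48474 − 46368 = 2106
take 1597 (≤ 2106); 2106 − 1597 = 509
take 377 (≤ 509); 509 − 377 = 132
take 89 (≤ 132); 132 − 89 = 43
take 34 (≤ 43); 43 − 34 = 9
take 8 (≤ 9); 9 − 8 = 1
take 1 (≤ 1); 1 − 1 = 0
169867 = 121393 + 46368 + 1597 + 377 + 89 + 34 + 8 + 1, which has 8 terms.

8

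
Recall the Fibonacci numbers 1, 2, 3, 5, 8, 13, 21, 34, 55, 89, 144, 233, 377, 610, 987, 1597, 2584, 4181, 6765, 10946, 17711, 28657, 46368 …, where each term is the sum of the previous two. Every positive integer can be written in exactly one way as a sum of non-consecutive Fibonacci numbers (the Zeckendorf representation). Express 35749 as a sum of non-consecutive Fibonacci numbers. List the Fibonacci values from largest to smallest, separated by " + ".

28657 + 6765 + 233 + 89 + 5

35749: greatest Fibonacci not exceeding it is 28657, leaving 7092
7092: greatest Fibonacci not exceeding it is 6765, leaving 327
327: greatest Fibonacci not exceeding it is 233, leaving 94
94: greatest Fibonacci not exceeding it is 89, leaving 5
5: greatest Fibonacci not exceeding it is 5, leaving 0
So 35749 = 28657 + 6765 + 233 + 89 + 5, with no two terms consecutive in the sequence.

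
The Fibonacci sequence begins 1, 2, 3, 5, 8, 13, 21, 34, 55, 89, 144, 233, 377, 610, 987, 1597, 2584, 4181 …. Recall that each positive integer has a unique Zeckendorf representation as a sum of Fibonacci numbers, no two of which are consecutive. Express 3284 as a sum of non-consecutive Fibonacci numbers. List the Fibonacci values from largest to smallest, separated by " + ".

Greedily peel off the largest Fibonacci term at each step:
3284 − 2584 = 700
700 − 610 = 90
90 − 89 = 1
1 − 1 = 0
So 3284 = 2584 + 610 + 89 + 1, with no two terms consecutive in the sequence.

2584 + 610 + 89 + 1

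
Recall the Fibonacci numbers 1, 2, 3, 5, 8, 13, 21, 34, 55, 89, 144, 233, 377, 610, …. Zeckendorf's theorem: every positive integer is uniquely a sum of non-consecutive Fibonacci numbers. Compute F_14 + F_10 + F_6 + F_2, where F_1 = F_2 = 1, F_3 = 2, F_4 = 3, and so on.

441

F_14 + F_10 + F_6 + F_2 = 377 + 55 + 8 + 1 = 441.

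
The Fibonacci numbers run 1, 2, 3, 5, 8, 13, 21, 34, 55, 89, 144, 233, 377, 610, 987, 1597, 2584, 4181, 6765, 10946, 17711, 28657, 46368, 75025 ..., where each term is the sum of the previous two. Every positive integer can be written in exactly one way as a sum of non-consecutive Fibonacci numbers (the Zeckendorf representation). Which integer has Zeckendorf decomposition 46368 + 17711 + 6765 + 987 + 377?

46368 + 17711 + 6765 + 987 + 377 = 72208.

72208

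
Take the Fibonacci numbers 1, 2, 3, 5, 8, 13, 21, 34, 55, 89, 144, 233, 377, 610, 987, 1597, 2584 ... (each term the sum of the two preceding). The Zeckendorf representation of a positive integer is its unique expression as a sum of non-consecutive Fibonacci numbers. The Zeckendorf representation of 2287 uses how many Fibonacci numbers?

Repeatedly subtract the largest Fibonacci number that fits:
largest Fibonacci ≤ 2287 is 1597; 2287 − 1597 = 690
largest Fibonacci ≤ 690 is 610; 690 − 610 = 80
largest Fibonacci ≤ 80 is 55; 80 − 55 = 25
largest Fibonacci ≤ 25 is 21; 25 − 21 = 4
largest Fibonacci ≤ 4 is 3; 4 − 3 = 1
largest Fibonacci ≤ 1 is 1; 1 − 1 = 0
2287 = 1597 + 610 + 55 + 21 + 3 + 1, which has 6 terms.

6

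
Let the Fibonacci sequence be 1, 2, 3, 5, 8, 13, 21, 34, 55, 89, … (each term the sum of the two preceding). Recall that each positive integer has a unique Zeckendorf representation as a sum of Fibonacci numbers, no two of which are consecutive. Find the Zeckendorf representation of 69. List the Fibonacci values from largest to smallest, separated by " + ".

take 55 (≤ 69); 69 − 55 = 14
take 13 (≤ 14); 14 − 13 = 1
take 1 (≤ 1); 1 − 1 = 0
So 69 = 55 + 13 + 1, with no two terms consecutive in the sequence.

55 + 13 + 1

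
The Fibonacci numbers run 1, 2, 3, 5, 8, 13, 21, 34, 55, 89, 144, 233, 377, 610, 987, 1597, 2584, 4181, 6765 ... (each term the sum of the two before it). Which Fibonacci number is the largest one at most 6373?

4181 ≤ 6373 < 6765, so the largest Fibonacci number not exceeding 6373 is 4181.

4181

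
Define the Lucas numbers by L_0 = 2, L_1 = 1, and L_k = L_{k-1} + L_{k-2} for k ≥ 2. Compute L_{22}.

Iterating the recurrence up to L_{17} = 3571 and L_{16} = 2207:
L_{18} = L_{17} + L_{16} = 3571 + 2207 = 5778
L_{19} = L_{18} + L_{17} = 5778 + 3571 = 9349
L_{20} = L_{19} + L_{18} = 9349 + 5778 = 15127
L_{21} = L_{20} + L_{19} = 15127 + 9349 = 24476
L_{22} = L_{21} + L_{20} = 24476 + 15127 = 39603

39603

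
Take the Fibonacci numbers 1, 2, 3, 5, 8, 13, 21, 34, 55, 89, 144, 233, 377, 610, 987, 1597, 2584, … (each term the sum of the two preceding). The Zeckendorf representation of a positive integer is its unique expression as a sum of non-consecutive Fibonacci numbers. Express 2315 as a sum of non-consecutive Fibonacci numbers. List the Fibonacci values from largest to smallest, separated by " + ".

1597 + 610 + 89 + 13 + 5 + 1

take 1597 (≤ 2315); 2315 − 1597 = 718
take 610 (≤ 718); 718 − 610 = 108
take 89 (≤ 108); 108 − 89 = 19
take 13 (≤ 19); 19 − 13 = 6
take 5 (≤ 6); 6 − 5 = 1
take 1 (≤ 1); 1 − 1 = 0
So 2315 = 1597 + 610 + 89 + 13 + 5 + 1, with no two terms consecutive in the sequence.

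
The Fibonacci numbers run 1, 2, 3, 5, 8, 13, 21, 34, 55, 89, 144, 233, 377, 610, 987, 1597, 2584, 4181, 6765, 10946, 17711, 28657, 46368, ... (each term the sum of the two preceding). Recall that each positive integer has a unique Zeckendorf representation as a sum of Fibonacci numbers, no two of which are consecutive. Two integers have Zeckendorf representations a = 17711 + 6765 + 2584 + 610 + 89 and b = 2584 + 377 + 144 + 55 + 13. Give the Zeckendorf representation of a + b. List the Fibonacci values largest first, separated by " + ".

28657 + 1597 + 610 + 55 + 13

The two numbers are 27759 and 3173, so their sum is 30932.
Repeatedly subtract the largest Fibonacci number that fits:
28657 ≤ 30932 < 46368, so take 28657; remainder 2275
1597 ≤ 2275 < 2584, so take 1597; remainder 678
610 ≤ 678 < 987, so take 610; remainder 68
55 ≤ 68 < 89, so take 55; remainder 13
13 ≤ 13 < 21, so take 13; remainder 0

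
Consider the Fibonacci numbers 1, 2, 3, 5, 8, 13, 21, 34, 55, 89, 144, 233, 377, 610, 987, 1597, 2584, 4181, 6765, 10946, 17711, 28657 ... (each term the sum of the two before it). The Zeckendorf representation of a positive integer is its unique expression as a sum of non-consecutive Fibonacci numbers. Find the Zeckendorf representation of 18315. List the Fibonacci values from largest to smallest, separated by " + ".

18315 − 17711 = 604
604 − 377 = 227
227 − 144 = 83
83 − 55 = 28
28 − 21 = 7
7 − 5 = 2
2 − 2 = 0
So 18315 = 17711 + 377 + 144 + 55 + 21 + 5 + 2, with no two terms consecutive in the sequence.

17711 + 377 + 144 + 55 + 21 + 5 + 2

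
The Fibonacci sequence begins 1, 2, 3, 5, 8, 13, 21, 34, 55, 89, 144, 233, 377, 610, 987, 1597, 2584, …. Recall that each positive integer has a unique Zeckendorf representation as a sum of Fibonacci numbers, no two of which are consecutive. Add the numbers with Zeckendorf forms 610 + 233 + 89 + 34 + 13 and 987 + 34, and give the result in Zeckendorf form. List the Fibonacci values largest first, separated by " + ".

The two numbers are 979 and 1021, so their sum is 2000.
2000 − 1597 = 403
403 − 377 = 26
26 − 21 = 5
5 − 5 = 0

1597 + 377 + 21 + 5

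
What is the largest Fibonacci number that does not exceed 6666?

4181

4181 ≤ 6666 < 6765, so the largest Fibonacci number not exceeding 6666 is 4181.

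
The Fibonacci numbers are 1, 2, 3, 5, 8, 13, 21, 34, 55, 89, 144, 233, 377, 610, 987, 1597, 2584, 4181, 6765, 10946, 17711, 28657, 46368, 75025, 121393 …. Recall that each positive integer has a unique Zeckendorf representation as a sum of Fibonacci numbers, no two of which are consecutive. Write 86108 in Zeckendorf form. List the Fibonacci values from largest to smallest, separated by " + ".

75025 + 10946 + 89 + 34 + 13 + 1

75025 ≤ 86108 < 121393, so take 75025; remainder 11083
10946 ≤ 11083 < 17711, so take 10946; remainder 137
89 ≤ 137 < 144, so take 89; remainder 48
34 ≤ 48 < 55, so take 34; remainder 14
13 ≤ 14 < 21, so take 13; remainder 1
1 ≤ 1 < 2, so take 1; remainder 0
So 86108 = 75025 + 10946 + 89 + 34 + 13 + 1, with no two terms consecutive in the sequence.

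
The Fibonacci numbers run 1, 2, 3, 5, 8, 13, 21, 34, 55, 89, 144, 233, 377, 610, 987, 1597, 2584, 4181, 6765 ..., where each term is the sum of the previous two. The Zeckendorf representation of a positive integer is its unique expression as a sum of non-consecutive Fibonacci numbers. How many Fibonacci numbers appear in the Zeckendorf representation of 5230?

subtract 4181 from 5230: 1049 remains
subtract 987 from 1049: 62 remains
subtract 55 from 62: 7 remains
subtract 5 from 7: 2 remains
subtract 2 from 2: 0 remains
5230 = 4181 + 987 + 55 + 5 + 2, which has 5 terms.

5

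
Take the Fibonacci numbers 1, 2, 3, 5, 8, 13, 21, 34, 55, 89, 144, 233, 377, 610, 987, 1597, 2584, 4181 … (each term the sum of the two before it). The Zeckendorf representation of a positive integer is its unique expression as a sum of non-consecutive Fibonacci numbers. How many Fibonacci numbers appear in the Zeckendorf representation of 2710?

largest Fibonacci ≤ 2710 is 2584; 2710 − 2584 = 126
largest Fibonacci ≤ 126 is 89; 126 − 89 = 37
largest Fibonacci ≤ 37 is 34; 37 − 34 = 3
largest Fibonacci ≤ 3 is 3; 3 − 3 = 0
2710 = 2584 + 89 + 34 + 3, which has 4 terms.

4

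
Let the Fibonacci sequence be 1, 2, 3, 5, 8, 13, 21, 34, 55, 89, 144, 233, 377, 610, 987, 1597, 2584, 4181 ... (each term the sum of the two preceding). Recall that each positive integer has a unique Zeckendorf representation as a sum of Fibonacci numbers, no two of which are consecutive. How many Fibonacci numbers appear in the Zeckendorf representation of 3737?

5

3737 − 2584 = 1153
1153 − 987 = 166
166 − 144 = 22
22 − 21 = 1
1 − 1 = 0
3737 = 2584 + 987 + 144 + 21 + 1, which has 5 terms.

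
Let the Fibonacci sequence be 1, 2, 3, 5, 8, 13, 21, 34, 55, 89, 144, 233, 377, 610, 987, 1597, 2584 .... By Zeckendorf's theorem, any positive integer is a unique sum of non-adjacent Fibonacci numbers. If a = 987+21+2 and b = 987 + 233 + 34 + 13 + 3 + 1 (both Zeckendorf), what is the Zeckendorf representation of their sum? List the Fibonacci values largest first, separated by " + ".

The two numbers are 1010 and 1271, so their sum is 2281.
2281: greatest Fibonacci not exceeding it is 1597, leaving 684
684: greatest Fibonacci not exceeding it is 610, leaving 74
74: greatest Fibonacci not exceeding it is 55, leaving 19
19: greatest Fibonacci not exceeding it is 13, leaving 6
6: greatest Fibonacci not exceeding it is 5, leaving 1
1: greatest Fibonacci not exceeding it is 1, leaving 0

1597 + 610 + 55 + 13 + 5 + 1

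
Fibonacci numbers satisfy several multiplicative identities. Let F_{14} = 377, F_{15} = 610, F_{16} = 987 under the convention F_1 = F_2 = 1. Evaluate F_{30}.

832040

By the addition formula F_{m+n} = F_m F_{n+1} + F_{m−1} F_n with m=16, n=14: F_{30} = 987·610 + 610·377 = 602070 + 229970 = 832040.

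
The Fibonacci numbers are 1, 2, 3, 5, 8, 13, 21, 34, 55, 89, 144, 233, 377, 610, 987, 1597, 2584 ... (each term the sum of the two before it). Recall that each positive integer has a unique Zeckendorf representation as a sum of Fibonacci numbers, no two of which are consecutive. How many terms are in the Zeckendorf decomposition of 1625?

4

take 1597 (≤ 1625); 1625 − 1597 = 28
take 21 (≤ 28); 28 − 21 = 7
take 5 (≤ 7); 7 − 5 = 2
take 2 (≤ 2); 2 − 2 = 0
1625 = 1597 + 21 + 5 + 2, which has 4 terms.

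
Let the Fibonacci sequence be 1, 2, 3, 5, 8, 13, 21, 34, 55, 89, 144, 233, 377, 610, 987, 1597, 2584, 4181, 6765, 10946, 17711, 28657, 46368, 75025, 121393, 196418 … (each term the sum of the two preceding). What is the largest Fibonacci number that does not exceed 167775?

121393

121393 ≤ 167775 < 196418, so the largest Fibonacci number not exceeding 167775 is 121393.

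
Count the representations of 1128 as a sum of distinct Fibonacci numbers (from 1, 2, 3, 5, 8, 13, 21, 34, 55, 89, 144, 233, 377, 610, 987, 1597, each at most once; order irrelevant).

1128 = 987+89+34+13+5 = 987+89+34+13+3+2 = 610+377+89+34+13+5 = 987+89+34+8+5+3+2 = 610+377+89+34+13+3+2 = … (10 more), for 15 in all.

15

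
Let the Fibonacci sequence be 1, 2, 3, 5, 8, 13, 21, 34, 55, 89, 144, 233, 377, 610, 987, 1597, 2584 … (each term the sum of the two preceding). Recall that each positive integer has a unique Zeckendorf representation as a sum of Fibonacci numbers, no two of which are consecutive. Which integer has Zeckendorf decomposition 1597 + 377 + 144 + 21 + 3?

1597 + 377 + 144 + 21 + 3 = 2142.

2142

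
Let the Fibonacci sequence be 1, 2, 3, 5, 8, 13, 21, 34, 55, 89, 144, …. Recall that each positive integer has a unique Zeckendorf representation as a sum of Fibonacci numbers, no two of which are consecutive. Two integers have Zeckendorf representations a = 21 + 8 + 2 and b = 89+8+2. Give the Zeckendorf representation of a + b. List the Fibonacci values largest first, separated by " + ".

The two numbers are 31 and 99, so their sum is 130.
Greedy algorithm:
130: greatest Fibonacci not exceeding it is 89, leaving 41
41: greatest Fibonacci not exceeding it is 34, leaving 7
7: greatest Fibonacci not exceeding it is 5, leaving 2
2: greatest Fibonacci not exceeding it is 2, leaving 0

89 + 34 + 5 + 2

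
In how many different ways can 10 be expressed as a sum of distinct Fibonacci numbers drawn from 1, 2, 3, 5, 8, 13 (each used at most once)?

Each representation comes from the Zeckendorf form by replacing some F_k with F_{k−1} + F_{k−2} where possible.
10 = 8+2 = 5+3+2 — 2 representations.

2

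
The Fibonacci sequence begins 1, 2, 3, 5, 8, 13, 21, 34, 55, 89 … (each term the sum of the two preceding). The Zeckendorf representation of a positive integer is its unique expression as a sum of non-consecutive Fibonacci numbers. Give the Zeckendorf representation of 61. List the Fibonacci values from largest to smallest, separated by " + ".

61: greatest Fibonacci not exceeding it is 55, leaving 6
6: greatest Fibonacci not exceeding it is 5, leaving 1
1: greatest Fibonacci not exceeding it is 1, leaving 0
So 61 = 55 + 5 + 1, with no two terms consecutive in the sequence.

55 + 5 + 1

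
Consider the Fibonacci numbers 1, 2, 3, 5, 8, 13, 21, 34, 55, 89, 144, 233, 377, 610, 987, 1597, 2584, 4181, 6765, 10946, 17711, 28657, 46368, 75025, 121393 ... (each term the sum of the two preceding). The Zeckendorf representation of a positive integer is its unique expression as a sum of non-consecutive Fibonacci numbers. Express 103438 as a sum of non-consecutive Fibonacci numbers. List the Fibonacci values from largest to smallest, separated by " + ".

Greedily peel off the largest Fibonacci term at each step:
largest Fibonacci ≤ 103438 is 75025; 103438 − 75025 = 28413
largest Fibonacci ≤ 28413 is 17711; 28413 − 17711 = 10702
largest Fibonacci ≤ 10702 is 6765; 10702 − 6765 = 3937
largest Fibonacci ≤ 3937 is 2584; 3937 − 2584 = 1353
largest Fibonacci ≤ 1353 is 987; 1353 − 987 = 366
largest Fibonacci ≤ 366 is 233; 366 − 233 = 133
largest Fibonacci ≤ 133 is 89; 133 − 89 = 44
largest Fibonacci ≤ 44 is 34; 44 − 34 = 10
largest Fibonacci ≤ 10 is 8; 10 − 8 = 2
largest Fibonacci ≤ 2 is 2; 2 − 2 = 0
So 103438 = 75025 + 17711 + 6765 + 2584 + 987 + 233 + 89 + 34 + 8 + 2, with no two terms consecutive in the sequence.

75025 + 17711 + 6765 + 2584 + 987 + 233 + 89 + 34 + 8 + 2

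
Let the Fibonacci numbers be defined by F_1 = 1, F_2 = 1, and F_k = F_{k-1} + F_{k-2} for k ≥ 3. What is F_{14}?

Iterating the recurrence up to F_{9} = 34 and F_{8} = 21:
F_{10} = F_{9} + F_{8} = 34 + 21 = 55
F_{11} = F_{10} + F_{9} = 55 + 34 = 89
F_{12} = F_{11} + F_{10} = 89 + 55 = 144
F_{13} = F_{12} + F_{11} = 144 + 89 = 233
F_{14} = F_{13} + F_{12} = 233 + 144 = 377

377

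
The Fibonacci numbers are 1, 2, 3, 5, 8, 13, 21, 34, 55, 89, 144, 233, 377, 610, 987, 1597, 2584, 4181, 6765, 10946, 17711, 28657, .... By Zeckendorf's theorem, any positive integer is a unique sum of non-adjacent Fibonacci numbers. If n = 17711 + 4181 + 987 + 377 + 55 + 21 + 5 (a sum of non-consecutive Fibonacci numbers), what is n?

23337

17711 + 4181 + 987 + 377 + 55 + 21 + 5 = 23337.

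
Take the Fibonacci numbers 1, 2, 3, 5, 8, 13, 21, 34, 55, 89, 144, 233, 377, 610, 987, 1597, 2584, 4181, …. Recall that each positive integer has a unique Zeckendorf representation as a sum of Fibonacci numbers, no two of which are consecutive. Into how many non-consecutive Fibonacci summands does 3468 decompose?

subtract 2584 from 3468: 884 remains
subtract 610 from 884: 274 remains
subtract 233 from 274: 41 remains
subtract 34 from 41: 7 remains
subtract 5 from 7: 2 remains
subtract 2 from 2: 0 remains
3468 = 2584 + 610 + 233 + 34 + 5 + 2, which has 6 terms.

6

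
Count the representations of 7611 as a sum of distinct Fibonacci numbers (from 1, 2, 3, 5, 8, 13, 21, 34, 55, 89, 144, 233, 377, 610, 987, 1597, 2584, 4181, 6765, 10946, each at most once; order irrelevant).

54

Each representation comes from the Zeckendorf form by replacing some F_k with F_{k−1} + F_{k−2} where possible.
7611 = 6765+610+233+3 = 6765+610+233+2+1 = 6765+610+144+89+3 = 6765+610+144+89+2+1 = 6765+610+144+55+34+3 = … (49 more), for 54 in all.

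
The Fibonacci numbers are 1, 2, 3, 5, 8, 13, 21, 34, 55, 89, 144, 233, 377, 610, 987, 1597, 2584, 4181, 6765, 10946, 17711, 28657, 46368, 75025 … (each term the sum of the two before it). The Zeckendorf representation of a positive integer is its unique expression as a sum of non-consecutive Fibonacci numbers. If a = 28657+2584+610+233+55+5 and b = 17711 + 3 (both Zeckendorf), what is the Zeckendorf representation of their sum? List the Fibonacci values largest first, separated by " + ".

The two numbers are 32144 and 17714, so their sum is 49858.
49858 − 46368 = 3490
3490 − 2584 = 906
906 − 610 = 296
296 − 233 = 63
63 − 55 = 8
8 − 8 = 0

46368 + 2584 + 610 + 233 + 55 + 8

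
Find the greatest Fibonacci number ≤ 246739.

196418

196418 ≤ 246739 < 317811, so the largest Fibonacci number not exceeding 246739 is 196418.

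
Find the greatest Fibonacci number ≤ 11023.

10946 ≤ 11023 < 17711, so the largest Fibonacci number not exceeding 11023 is 10946.

10946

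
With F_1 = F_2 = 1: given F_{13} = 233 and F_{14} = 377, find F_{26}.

121393

By the doubling identity F_{2k} = F_k(2F_{k+1} − F_k): F_{26} = 233·(2·377 − 233) = 233·521 = 121393.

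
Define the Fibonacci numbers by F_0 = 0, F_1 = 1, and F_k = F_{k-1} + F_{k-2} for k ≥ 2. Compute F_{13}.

233

Iterating the recurrence up to F_{8} = 21 and F_{7} = 13:
F_{9} = F_{8} + F_{7} = 21 + 13 = 34
F_{10} = F_{9} + F_{8} = 34 + 21 = 55
F_{11} = F_{10} + F_{9} = 55 + 34 = 89
F_{12} = F_{11} + F_{10} = 89 + 55 = 144
F_{13} = F_{12} + F_{11} = 144 + 89 = 233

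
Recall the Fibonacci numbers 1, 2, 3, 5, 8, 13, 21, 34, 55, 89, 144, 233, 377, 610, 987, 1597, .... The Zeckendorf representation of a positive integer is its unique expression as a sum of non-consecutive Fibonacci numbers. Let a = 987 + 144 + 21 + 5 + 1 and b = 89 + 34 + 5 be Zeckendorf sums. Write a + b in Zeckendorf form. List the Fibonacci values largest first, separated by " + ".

987 + 233 + 55 + 8 + 3

The two numbers are 1158 and 128, so their sum is 1286.
1286 − 987 = 299
299 − 233 = 66
66 − 55 = 11
11 − 8 = 3
3 − 3 = 0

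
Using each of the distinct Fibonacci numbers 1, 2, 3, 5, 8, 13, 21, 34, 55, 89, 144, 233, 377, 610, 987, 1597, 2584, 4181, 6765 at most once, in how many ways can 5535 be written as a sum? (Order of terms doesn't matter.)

Starting from the Zeckendorf form and repeatedly splitting a term F_k into F_{k−1} + F_{k−2} (when neither is already used) reaches every representation.
5535 = 4181+987+233+89+34+8+3 = 4181+987+233+89+34+8+2+1 = 4181+987+233+89+21+13+8+3 = 4181+610+377+233+89+34+8+3 = 4181+987+233+89+34+5+3+2+1 = … (43 more), for 48 in all.

48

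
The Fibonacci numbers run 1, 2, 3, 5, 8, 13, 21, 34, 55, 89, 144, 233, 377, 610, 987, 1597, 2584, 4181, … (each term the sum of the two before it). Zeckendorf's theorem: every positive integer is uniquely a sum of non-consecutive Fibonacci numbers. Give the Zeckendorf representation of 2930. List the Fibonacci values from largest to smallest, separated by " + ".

2584 + 233 + 89 + 21 + 3

Repeatedly subtract the largest Fibonacci number that fits:
take 2584 (≤ 2930); 2930 − 2584 = 346
take 233 (≤ 346); 346 − 233 = 113
take 89 (≤ 113); 113 − 89 = 24
take 21 (≤ 24); 24 − 21 = 3
take 3 (≤ 3); 3 − 3 = 0
So 2930 = 2584 + 233 + 89 + 21 + 3, with no two terms consecutive in the sequence.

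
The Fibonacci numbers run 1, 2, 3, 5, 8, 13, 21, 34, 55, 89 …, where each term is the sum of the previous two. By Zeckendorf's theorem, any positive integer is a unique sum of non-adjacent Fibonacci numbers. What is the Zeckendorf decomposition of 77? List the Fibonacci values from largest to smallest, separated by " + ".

55 + 21 + 1

take 55 (≤ 77); 77 − 55 = 22
take 21 (≤ 22); 22 − 21 = 1
take 1 (≤ 1); 1 − 1 = 0
So 77 = 55 + 21 + 1, with no two terms consecutive in the sequence.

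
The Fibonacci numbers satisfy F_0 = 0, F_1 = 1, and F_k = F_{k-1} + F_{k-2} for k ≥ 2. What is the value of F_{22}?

17711

Iterating the recurrence up to F_{14} = 377 and F_{13} = 233:
F_{15} = F_{14} + F_{13} = 377 + 233 = 610
F_{16} = F_{15} + F_{14} = 610 + 377 = 987
F_{17} = F_{16} + F_{15} = 987 + 610 = 1597
F_{18} = F_{17} + F_{16} = 1597 + 987 = 2584
F_{19} = F_{18} + F_{17} = 2584 + 1597 = 4181
F_{20} = F_{19} + F_{18} = 4181 + 2584 = 6765
F_{21} = F_{20} + F_{19} = 6765 + 4181 = 10946
F_{22} = F_{21} + F_{20} = 10946 + 6765 = 17711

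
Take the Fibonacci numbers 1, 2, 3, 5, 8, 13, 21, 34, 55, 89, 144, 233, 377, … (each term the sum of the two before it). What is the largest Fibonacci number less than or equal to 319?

233

233 ≤ 319 < 377, so the largest Fibonacci number not exceeding 319 is 233.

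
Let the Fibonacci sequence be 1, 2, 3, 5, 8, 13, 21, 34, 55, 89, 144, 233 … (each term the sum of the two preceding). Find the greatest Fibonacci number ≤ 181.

144

144 ≤ 181 < 233, so the largest Fibonacci number not exceeding 181 is 144.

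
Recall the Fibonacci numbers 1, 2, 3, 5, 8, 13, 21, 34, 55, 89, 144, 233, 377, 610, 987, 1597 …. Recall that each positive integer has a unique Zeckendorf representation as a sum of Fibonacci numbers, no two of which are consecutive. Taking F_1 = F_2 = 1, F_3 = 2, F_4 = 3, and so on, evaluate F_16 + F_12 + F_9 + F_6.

F_16 + F_12 + F_9 + F_6 = 987 + 144 + 34 + 8 = 1173.

1173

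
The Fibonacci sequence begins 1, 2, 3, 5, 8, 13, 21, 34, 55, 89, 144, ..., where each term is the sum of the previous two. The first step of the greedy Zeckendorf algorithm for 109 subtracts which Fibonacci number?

89 ≤ 109 < 144, so the largest Fibonacci number not exceeding 109 is 89.

89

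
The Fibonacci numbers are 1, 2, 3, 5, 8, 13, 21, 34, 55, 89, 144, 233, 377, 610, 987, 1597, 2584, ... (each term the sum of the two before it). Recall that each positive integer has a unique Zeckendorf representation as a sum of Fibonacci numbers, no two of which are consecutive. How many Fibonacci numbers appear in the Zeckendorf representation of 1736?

Greedily peel off the largest Fibonacci term at each step:
take 1597 (≤ 1736); 1736 − 1597 = 139
take 89 (≤ 139); 139 − 89 = 50
take 34 (≤ 50); 50 − 34 = 16
take 13 (≤ 16); 16 − 13 = 3
take 3 (≤ 3); 3 − 3 = 0
1736 = 1597 + 89 + 34 + 13 + 3, which has 5 terms.

5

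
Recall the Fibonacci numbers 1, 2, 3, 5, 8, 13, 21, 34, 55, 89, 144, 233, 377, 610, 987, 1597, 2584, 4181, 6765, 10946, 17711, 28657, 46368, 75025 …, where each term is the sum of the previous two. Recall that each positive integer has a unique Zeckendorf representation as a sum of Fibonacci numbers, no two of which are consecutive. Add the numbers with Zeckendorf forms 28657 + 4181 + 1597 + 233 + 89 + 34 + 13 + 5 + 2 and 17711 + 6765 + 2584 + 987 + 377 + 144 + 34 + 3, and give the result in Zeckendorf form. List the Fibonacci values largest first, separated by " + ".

The two numbers are 34811 and 28605, so their sum is 63416.
Repeatedly subtract the largest Fibonacci number that fits:
subtract 46368 from 63416: 17048 remains
subtract 10946 from 17048: 6102 remains
subtract 4181 from 6102: 1921 remains
subtract 1597 from 1921: 324 remains
subtract 233 from 324: 91 remains
subtract 89 from 91: 2 remains
subtract 2 from 2: 0 remains

46368 + 10946 + 4181 + 1597 + 233 + 89 + 2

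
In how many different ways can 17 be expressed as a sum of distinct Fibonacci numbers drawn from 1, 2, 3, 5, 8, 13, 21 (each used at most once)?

2

Each representation comes from the Zeckendorf form by replacing some F_k with F_{k−1} + F_{k−2} where possible.
17 = 13+3+1 = 8+5+3+1 — 2 representations.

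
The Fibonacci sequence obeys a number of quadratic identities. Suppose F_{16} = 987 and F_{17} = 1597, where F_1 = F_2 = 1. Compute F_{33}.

By F_{2k+1} = F_k² + F_{k+1}²: F_{33} = 987² + 1597² = 974169 + 2550409 = 3524578.

3524578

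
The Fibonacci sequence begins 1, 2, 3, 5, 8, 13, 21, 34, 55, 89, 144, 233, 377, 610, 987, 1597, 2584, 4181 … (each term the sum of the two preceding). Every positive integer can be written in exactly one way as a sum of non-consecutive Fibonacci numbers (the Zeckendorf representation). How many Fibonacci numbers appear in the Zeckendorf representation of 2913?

5

largest Fibonacci ≤ 2913 is 2584; 2913 − 2584 = 329
largest Fibonacci ≤ 329 is 233; 329 − 233 = 96
largest Fibonacci ≤ 96 is 89; 96 − 89 = 7
largest Fibonacci ≤ 7 is 5; 7 − 5 = 2
largest Fibonacci ≤ 2 is 2; 2 − 2 = 0
2913 = 2584 + 233 + 89 + 5 + 2, which has 5 terms.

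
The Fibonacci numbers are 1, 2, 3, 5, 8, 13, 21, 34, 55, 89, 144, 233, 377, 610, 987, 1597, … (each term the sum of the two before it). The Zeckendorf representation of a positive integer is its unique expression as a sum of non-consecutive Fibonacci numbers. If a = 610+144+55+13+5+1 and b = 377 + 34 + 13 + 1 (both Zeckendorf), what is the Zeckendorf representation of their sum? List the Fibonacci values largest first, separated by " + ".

987 + 233 + 21 + 8 + 3 + 1

The two numbers are 828 and 425, so their sum is 1253.
Greedy algorithm:
subtract 987 from 1253: 266 remains
subtract 233 from 266: 33 remains
subtract 21 from 33: 12 remains
subtract 8 from 12: 4 remains
subtract 3 from 4: 1 remains
subtract 1 from 1: 0 remains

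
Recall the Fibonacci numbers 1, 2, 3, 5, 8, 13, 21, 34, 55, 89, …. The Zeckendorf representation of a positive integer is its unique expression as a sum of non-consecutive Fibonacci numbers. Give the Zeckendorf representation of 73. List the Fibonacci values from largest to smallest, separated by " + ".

largest Fibonacci ≤ 73 is 55; 73 − 55 = 18
largest Fibonacci ≤ 18 is 13; 18 − 13 = 5
largest Fibonacci ≤ 5 is 5; 5 − 5 = 0
So 73 = 55 + 13 + 5, with no two terms consecutive in the sequence.

55 + 13 + 5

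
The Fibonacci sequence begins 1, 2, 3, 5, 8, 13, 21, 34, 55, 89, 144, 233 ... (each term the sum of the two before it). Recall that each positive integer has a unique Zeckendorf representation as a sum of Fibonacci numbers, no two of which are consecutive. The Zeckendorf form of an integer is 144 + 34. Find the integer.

144 + 34 = 178.

178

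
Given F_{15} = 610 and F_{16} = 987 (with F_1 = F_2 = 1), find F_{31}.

1346269

By F_{2k+1} = F_k² + F_{k+1}²: F_{31} = 610² + 987² = 372100 + 974169 = 1346269.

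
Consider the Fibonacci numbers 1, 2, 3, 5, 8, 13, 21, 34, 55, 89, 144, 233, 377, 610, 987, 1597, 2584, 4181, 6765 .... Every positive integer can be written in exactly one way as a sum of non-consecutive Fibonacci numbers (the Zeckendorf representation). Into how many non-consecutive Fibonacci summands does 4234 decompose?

5

Greedily peel off the largest Fibonacci term at each step:
4234: greatest Fibonacci not exceeding it is 4181, leaving 53
53: greatest Fibonacci not exceeding it is 34, leaving 19
19: greatest Fibonacci not exceeding it is 13, leaving 6
6: greatest Fibonacci not exceeding it is 5, leaving 1
1: greatest Fibonacci not exceeding it is 1, leaving 0
4234 = 4181 + 34 + 13 + 5 + 1, which has 5 terms.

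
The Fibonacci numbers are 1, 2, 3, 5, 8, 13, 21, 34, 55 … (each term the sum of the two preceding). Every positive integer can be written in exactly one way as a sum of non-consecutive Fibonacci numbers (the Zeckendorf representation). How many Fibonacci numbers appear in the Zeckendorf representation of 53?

53: greatest Fibonacci not exceeding it is 34, leaving 19
19: greatest Fibonacci not exceeding it is 13, leaving 6
6: greatest Fibonacci not exceeding it is 5, leaving 1
1: greatest Fibonacci not exceeding it is 1, leaving 0
53 = 34 + 13 + 5 + 1, which has 4 terms.

4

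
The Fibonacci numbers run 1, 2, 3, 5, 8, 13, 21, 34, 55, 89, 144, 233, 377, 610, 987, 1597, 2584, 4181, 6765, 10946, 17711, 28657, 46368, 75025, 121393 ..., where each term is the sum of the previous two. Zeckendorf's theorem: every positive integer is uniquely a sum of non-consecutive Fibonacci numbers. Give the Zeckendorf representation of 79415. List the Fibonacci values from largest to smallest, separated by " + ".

75025 + 4181 + 144 + 55 + 8 + 2

79415 − 75025 = 4390
4390 − 4181 = 209
209 − 144 = 65
65 − 55 = 10
10 − 8 = 2
2 − 2 = 0
So 79415 = 75025 + 4181 + 144 + 55 + 8 + 2, with no two terms consecutive in the sequence.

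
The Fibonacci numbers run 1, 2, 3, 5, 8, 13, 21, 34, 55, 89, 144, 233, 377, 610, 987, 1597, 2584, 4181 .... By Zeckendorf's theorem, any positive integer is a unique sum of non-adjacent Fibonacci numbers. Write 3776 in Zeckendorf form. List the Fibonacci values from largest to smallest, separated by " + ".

Greedy algorithm:
3776 − 2584 = 1192
1192 − 987 = 205
205 − 144 = 61
61 − 55 = 6
6 − 5 = 1
1 − 1 = 0
So 3776 = 2584 + 987 + 144 + 55 + 5 + 1, with no two terms consecutive in the sequence.

2584 + 987 + 144 + 55 + 5 + 1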